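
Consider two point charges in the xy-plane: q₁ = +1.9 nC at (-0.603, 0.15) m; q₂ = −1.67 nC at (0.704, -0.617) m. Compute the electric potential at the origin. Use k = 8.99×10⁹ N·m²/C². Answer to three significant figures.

The total potential is the scalar sum of each charge's contribution, V = Σ kqᵢ/rᵢ.
Distances from the field point to each charge: r₁ = 0.621 m, r₂ = 0.936 m.
V = k[(1.90×10⁻⁹)/(0.621) + (-1.67×10⁻⁹)/(0.936)] = 11.5 V.

11.5 V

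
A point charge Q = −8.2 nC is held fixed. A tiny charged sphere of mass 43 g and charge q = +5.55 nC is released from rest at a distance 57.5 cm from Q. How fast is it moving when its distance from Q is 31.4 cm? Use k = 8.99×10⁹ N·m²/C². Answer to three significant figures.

5.24×10⁻³ m/s

Only the electrostatic force acts, so mechanical energy is conserved: ½mv² = U₁ − U₂ = kQq(1/r₁ − 1/r₂).
U₁ − U₂ = (8.99×10⁹ N·m²/C²)(-8.20×10⁻⁹ C)(5.55×10⁻⁹ C)(1/0.575 − 1/0.314) = 5.91×10⁻⁷ J.
v = √(2·5.91×10⁻⁷/0.0430) = 5.24×10⁻³ m/s.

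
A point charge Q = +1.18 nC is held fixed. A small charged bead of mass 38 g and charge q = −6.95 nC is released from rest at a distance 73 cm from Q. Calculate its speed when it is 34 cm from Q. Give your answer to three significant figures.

Only the electrostatic force acts, so mechanical energy is conserved: ½mv² = U₁ − U₂ = kQq(1/r₁ − 1/r₂).
U₁ − U₂ = (8.99×10⁹ N·m²/C²)(1.18×10⁻⁹ C)(-6.95×10⁻⁹ C)(1/0.730 − 1/0.340) = 1.16×10⁻⁷ J.
v = √(2·1.16×10⁻⁷/0.0380) = 2.47×10⁻³ m/s.

2.47×10⁻³ m/s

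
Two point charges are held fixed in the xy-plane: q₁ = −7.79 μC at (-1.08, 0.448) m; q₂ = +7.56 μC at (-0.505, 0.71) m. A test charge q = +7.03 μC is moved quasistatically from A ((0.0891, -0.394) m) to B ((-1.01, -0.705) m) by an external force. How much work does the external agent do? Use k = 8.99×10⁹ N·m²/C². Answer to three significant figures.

-0.148 J

For quasistatic motion the external work equals the change in potential energy: W_ext = qΔV = q(V_B − V_A).
At A: distances to the source charges are 1.44 m, 1.25 m; V_A = Σ kqᵢ/rᵢ = 5600 V.
At B: distances to the source charges are 1.16 m, 1.50 m; V_B = Σ kqᵢ/rᵢ = -1.54×10⁴ V.
ΔV = V_B − V_A = -2.10×10⁴ V.
W_ext = qΔV = (7.03×10⁻⁶ C)(-2.10×10⁴ V) = -0.148 J.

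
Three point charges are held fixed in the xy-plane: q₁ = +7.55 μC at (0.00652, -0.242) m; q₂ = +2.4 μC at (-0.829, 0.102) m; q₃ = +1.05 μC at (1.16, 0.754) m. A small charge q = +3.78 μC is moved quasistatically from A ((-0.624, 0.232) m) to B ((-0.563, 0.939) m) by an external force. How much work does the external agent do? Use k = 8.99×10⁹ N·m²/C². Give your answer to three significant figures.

For quasistatic motion the external work equals the change in potential energy: W_ext = qΔV = q(V_B − V_A).
At A: distances to the source charges are 0.789 m, 0.243 m, 1.86 m; V_A = Σ kqᵢ/rᵢ = 1.80×10⁵ V.
At B: distances to the source charges are 1.31 m, 0.878 m, 1.73 m; V_B = Σ kqᵢ/rᵢ = 8.18×10⁴ V.
ΔV = V_B − V_A = -9.82×10⁴ V.
W_ext = qΔV = (3.78×10⁻⁶ C)(-9.82×10⁴ V) = -0.371 J.

-0.371 J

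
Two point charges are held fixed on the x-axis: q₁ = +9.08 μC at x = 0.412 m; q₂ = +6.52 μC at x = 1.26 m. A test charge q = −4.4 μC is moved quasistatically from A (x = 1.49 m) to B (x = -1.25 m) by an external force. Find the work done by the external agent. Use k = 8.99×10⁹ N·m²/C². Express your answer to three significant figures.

For quasistatic motion the external work equals the change in potential energy: W_ext = qΔV = q(V_B − V_A).
At A: distances to the source charges are 1.08 m, 0.230 m; V_A = Σ kqᵢ/rᵢ = 3.31×10⁵ V.
At B: distances to the source charges are 1.66 m, 2.51 m; V_B = Σ kqᵢ/rᵢ = 7.25×10⁴ V.
ΔV = V_B − V_A = -2.58×10⁵ V.
W_ext = qΔV = (-4.40×10⁻⁶ C)(-2.58×10⁵ V) = 1.14 J.

1.14 J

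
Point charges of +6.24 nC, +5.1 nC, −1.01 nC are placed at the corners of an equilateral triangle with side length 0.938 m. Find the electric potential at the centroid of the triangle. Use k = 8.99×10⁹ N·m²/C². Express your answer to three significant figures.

Electric potential is a scalar, so the contributions from each charge add algebraically: V = Σ kqᵢ/rᵢ.
The distance from each vertex to the centroid is a/√3 = 0.542 m.
V = k[(6.24×10⁻⁹)/(0.542) + (5.10×10⁻⁹)/(0.542) + (-1.01×10⁻⁹)/(0.542)] = 171 V.

171 V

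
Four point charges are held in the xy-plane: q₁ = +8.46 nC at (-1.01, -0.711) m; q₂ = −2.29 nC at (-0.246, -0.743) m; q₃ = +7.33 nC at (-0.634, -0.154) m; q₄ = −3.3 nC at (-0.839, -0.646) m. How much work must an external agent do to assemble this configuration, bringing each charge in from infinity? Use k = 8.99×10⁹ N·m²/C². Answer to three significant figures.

The assembly work is the sum of pairwise potential energies, U = Σ_{i<j} kqᵢqⱼ/rᵢⱼ.
Pair separations: r₁₂ = 0.765 m, r₁₃ = 0.672 m, r₁₄ = 0.183 m, r₂₃ = 0.705 m, r₂₄ = 0.601 m, r₃₄ = 0.533 m.
Summing all 6 pair terms gives U = -1.28×10⁻⁶ J.

-1.28×10⁻⁶ J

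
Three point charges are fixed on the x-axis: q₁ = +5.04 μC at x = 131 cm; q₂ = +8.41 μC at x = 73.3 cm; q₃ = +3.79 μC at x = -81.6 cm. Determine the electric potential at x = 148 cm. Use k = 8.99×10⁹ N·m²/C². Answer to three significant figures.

The total potential is the scalar sum of each charge's contribution, V = Σ kqᵢ/rᵢ.
Distances from the field point to each charge: r₁ = 0.170 m, r₂ = 0.747 m, r₃ = 2.30 m.
V = k[(5.04×10⁻⁶)/(0.170) + (8.41×10⁻⁶)/(0.747) + (3.79×10⁻⁶)/(2.30)] = 3.83×10⁵ V.

3.83×10⁵ V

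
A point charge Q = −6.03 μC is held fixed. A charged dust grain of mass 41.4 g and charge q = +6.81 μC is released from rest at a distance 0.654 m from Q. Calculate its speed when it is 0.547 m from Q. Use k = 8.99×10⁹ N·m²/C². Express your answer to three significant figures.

2.31 m/s

Only the electrostatic force acts, so mechanical energy is conserved: ½mv² = U₁ − U₂ = kQq(1/r₁ − 1/r₂).
U₁ − U₂ = (8.99×10⁹ N·m²/C²)(-6.03×10⁻⁶ C)(6.81×10⁻⁶ C)(1/0.654 − 1/0.547) = 0.110 J.
v = √(2·0.110/0.0414) = 2.31 m/s.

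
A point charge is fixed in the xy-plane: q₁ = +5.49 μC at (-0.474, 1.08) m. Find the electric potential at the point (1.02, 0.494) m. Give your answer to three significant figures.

Electric potential is a scalar, so the contributions from each charge add algebraically: V = Σ kqᵢ/rᵢ.
Distances from the field point to each charge: r₁ = 1.60 m.
V = k[(5.49×10⁻⁶)/(1.60)] = 3.08×10⁴ V.

3.08×10⁴ V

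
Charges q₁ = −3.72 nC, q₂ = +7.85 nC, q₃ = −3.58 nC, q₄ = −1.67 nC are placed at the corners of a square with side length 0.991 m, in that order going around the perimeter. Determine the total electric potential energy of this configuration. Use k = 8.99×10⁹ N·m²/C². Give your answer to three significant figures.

-4.08×10⁻⁷ J

The work to assemble the configuration equals its total potential energy, U = Σ kqᵢqⱼ/rᵢⱼ over all pairs.
The four side pairs have separation 0.991 m and the two diagonal pairs 1.40 m.
Summing all 6 pair terms gives U = -4.08×10⁻⁷ J.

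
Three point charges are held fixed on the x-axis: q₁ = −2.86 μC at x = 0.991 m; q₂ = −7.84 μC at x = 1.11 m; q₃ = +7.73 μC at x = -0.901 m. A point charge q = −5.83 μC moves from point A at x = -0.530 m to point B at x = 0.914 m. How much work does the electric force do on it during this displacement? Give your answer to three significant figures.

The work done by the electric force is W_field = −ΔU = −q(V_B − V_A) = q(V_A − V_B).
At A: distances to the source charges are 1.52 m, 1.64 m, 0.371 m; V_A = Σ kqᵢ/rᵢ = 1.27×10⁵ V.
At B: distances to the source charges are 0.0770 m, 0.196 m, 1.81 m; V_B = Σ kqᵢ/rᵢ = -6.55×10⁵ V.
ΔV = V_B − V_A = -7.83×10⁵ V.
W_field = −qΔV = −(-5.83×10⁻⁶ C)(-7.83×10⁵ V) = -4.56 J.

-4.56 J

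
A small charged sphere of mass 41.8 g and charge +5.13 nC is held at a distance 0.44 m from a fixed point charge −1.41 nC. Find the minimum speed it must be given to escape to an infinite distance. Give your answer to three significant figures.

2.66×10⁻³ m/s

To just escape, total mechanical energy must reach zero at infinity: ½mv²_min + U = 0, so ½mv²_min = −U = |kQq|/r.
|U| = |kQq|/r = (8.99×10⁹ N·m²/C²)(1.41×10⁻⁹)(5.13×10⁻⁹)/(0.440) = 1.48×10⁻⁷ J.
v_min = √(2|U|/m) = √(2·1.48×10⁻⁷/0.0418) = 2.66×10⁻³ m/s.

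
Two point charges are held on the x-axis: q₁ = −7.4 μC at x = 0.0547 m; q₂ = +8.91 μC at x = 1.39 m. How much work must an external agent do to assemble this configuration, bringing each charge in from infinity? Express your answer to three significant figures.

-0.444 J

The work to assemble the configuration equals its total potential energy, U = Σ kqᵢqⱼ/rᵢⱼ over all pairs.
Pair separations: r₁₂ = 1.34 m.
U = (-0.444) = -0.444 J.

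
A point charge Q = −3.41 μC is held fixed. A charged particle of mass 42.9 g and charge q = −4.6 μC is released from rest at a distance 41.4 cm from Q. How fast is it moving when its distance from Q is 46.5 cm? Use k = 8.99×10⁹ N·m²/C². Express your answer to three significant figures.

1.32 m/s

Only the electrostatic force acts, so mechanical energy is conserved: ½mv² = U₁ − U₂ = kQq(1/r₁ − 1/r₂).
U₁ − U₂ = (8.99×10⁹ N·m²/C²)(-3.41×10⁻⁶ C)(-4.60×10⁻⁶ C)(1/0.414 − 1/0.465) = 0.0374 J.
v = √(2·0.0374/0.0429) = 1.32 m/s.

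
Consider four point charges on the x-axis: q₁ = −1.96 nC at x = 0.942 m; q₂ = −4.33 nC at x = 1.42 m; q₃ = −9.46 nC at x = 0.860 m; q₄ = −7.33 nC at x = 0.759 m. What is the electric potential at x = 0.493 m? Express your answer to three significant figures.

-561 V

Electric potential is a scalar, so the contributions from each charge add algebraically: V = Σ kqᵢ/rᵢ.
Distances from the field point to each charge: r₁ = 0.449 m, r₂ = 0.927 m, r₃ = 0.367 m, r₄ = 0.266 m.
V = k[(-1.96×10⁻⁹)/(0.449) + (-4.33×10⁻⁹)/(0.927) + (-9.46×10⁻⁹)/(0.367) + (-7.33×10⁻⁹)/(0.266)] = -561 V.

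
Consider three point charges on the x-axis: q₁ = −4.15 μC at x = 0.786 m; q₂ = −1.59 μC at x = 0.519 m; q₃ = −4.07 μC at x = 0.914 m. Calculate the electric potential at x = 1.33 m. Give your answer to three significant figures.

The total potential is the scalar sum of each charge's contribution, V = Σ kqᵢ/rᵢ.
Distances from the field point to each charge: r₁ = 0.544 m, r₂ = 0.811 m, r₃ = 0.416 m.
V = k[(-4.15×10⁻⁶)/(0.544) + (-1.59×10⁻⁶)/(0.811) + (-4.07×10⁻⁶)/(0.416)] = -1.74×10⁵ V.

-1.74×10⁵ V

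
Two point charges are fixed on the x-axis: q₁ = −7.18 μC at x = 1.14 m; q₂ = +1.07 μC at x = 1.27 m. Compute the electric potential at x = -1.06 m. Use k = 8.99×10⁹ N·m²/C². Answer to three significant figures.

Electric potential is a scalar, so the contributions from each charge add algebraically: V = Σ kqᵢ/rᵢ.
Distances from the field point to each charge: r₁ = 2.20 m, r₂ = 2.33 m.
V = k[(-7.18×10⁻⁶)/(2.20) + (1.07×10⁻⁶)/(2.33)] = -2.52×10⁴ V.

-2.52×10⁴ V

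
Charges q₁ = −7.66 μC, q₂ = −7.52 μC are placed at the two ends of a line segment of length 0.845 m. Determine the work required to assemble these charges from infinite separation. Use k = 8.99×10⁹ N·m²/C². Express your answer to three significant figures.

The work to assemble the configuration equals its total potential energy, U = Σ kqᵢqⱼ/rᵢⱼ over all pairs.
The separation is r = 0.845 m.
U = (0.613) = 0.613 J.

0.613 J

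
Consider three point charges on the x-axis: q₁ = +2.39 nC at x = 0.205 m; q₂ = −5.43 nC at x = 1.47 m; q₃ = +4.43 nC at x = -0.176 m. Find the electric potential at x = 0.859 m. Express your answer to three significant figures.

The total potential is the scalar sum of each charge's contribution, V = Σ kqᵢ/rᵢ.
Distances from the field point to each charge: r₁ = 0.654 m, r₂ = 0.611 m, r₃ = 1.03 m.
V = k[(2.39×10⁻⁹)/(0.654) + (-5.43×10⁻⁹)/(0.611) + (4.43×10⁻⁹)/(1.03)] = -8.56 V.

-8.56 V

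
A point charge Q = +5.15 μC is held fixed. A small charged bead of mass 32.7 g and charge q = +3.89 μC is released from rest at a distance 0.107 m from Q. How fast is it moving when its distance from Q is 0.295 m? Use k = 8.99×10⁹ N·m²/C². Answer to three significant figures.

8.10 m/s

Only the electrostatic force acts, so mechanical energy is conserved: ½mv² = U₁ − U₂ = kQq(1/r₁ − 1/r₂).
U₁ − U₂ = (8.99×10⁹ N·m²/C²)(5.15×10⁻⁶ C)(3.89×10⁻⁶ C)(1/0.107 − 1/0.295) = 1.07 J.
v = √(2·1.07/0.0327) = 8.10 m/s.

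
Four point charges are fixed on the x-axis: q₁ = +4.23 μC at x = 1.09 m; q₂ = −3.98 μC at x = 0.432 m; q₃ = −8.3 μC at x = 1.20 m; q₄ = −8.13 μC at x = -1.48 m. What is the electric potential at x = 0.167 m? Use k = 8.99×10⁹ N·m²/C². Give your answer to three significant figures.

The total potential is the scalar sum of each charge's contribution, V = Σ kqᵢ/rᵢ.
Distances from the field point to each charge: r₁ = 0.923 m, r₂ = 0.265 m, r₃ = 1.03 m, r₄ = 1.65 m.
V = k[(4.23×10⁻⁶)/(0.923) + (-3.98×10⁻⁶)/(0.265) + (-8.30×10⁻⁶)/(1.03) + (-8.13×10⁻⁶)/(1.65)] = -2.10×10⁵ V.

-2.10×10⁵ V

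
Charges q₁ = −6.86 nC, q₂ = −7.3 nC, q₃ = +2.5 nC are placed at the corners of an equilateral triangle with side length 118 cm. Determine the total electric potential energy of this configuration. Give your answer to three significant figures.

The work to assemble the configuration equals its total potential energy, U = Σ kqᵢqⱼ/rᵢⱼ over all pairs.
All three pair separations equal the side length, 1.18 m.
U = (3.82×10⁻⁷) + (-1.31×10⁻⁷) + (-1.39×10⁻⁷) = 1.12×10⁻⁷ J.

1.12×10⁻⁷ J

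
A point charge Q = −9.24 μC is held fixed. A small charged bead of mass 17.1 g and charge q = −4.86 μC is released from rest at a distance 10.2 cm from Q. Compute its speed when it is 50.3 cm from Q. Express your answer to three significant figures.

19.2 m/s

Only the electrostatic force acts, so mechanical energy is conserved: ½mv² = U₁ − U₂ = kQq(1/r₁ − 1/r₂).
U₁ − U₂ = (8.99×10⁹ N·m²/C²)(-9.24×10⁻⁶ C)(-4.86×10⁻⁶ C)(1/0.102 − 1/0.503) = 3.16 J.
v = √(2·3.16/0.0171) = 19.2 m/s.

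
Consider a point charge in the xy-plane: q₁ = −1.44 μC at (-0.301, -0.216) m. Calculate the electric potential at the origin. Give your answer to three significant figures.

Electric potential is a scalar, so the contributions from each charge add algebraically: V = Σ kqᵢ/rᵢ.
Distances from the field point to each charge: r₁ = 0.370 m.
V = k[(-1.44×10⁻⁶)/(0.370)] = -3.49×10⁴ V.

-3.49×10⁴ V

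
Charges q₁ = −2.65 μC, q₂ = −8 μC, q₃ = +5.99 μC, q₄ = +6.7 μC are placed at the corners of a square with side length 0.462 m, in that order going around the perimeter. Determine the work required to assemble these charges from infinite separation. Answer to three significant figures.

The work to assemble the configuration equals its total potential energy, U = Σ kqᵢqⱼ/rᵢⱼ over all pairs.
The four side pairs have separation 0.462 m and the two diagonal pairs 0.653 m.
Summing all 6 pair terms gives U = -1.04 J.

-1.04 J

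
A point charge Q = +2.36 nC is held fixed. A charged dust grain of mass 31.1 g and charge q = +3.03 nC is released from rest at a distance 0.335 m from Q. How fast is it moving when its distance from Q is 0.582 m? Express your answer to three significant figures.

Only the electrostatic force acts, so mechanical energy is conserved: ½mv² = U₁ − U₂ = kQq(1/r₁ − 1/r₂).
U₁ − U₂ = (8.99×10⁹ N·m²/C²)(2.36×10⁻⁹ C)(3.03×10⁻⁹ C)(1/0.335 − 1/0.582) = 8.14×10⁻⁸ J.
v = √(2·8.14×10⁻⁸/0.0311) = 2.29×10⁻³ m/s.

2.29×10⁻³ m/s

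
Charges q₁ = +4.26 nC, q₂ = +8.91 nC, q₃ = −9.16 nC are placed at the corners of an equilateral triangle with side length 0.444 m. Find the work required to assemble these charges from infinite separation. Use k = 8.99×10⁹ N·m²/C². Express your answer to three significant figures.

-1.67×10⁻⁶ J

The assembly work is the sum of pairwise potential energies, U = Σ_{i<j} kqᵢqⱼ/rᵢⱼ.
All three pair separations equal the side length, 0.444 m.
U = (7.69×10⁻⁷) + (-7.90×10⁻⁷) + (-1.65×10⁻⁶) = -1.67×10⁻⁶ J.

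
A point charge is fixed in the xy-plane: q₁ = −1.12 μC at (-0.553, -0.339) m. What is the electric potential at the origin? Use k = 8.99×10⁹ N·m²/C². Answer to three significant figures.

-1.55×10⁴ V

Electric potential is a scalar, so the contributions from each charge add algebraically: V = Σ kqᵢ/rᵢ.
Distances from the field point to each charge: r₁ = 0.649 m.
V = k[(-1.12×10⁻⁶)/(0.649)] = -1.55×10⁴ V.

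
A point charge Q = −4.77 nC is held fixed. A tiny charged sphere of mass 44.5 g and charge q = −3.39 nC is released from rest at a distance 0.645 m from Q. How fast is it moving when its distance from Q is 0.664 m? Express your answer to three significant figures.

5.38×10⁻⁴ m/s

Only the electrostatic force acts, so mechanical energy is conserved: ½mv² = U₁ − U₂ = kQq(1/r₁ − 1/r₂).
U₁ − U₂ = (8.99×10⁹ N·m²/C²)(-4.77×10⁻⁹ C)(-3.39×10⁻⁹ C)(1/0.645 − 1/0.664) = 6.45×10⁻⁹ J.
v = √(2·6.45×10⁻⁹/0.0445) = 5.38×10⁻⁴ m/s.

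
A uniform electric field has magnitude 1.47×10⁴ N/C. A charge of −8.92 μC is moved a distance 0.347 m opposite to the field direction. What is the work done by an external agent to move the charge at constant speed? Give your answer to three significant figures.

The potential change for a displacement 0.347 m opposite to the field direction is ΔV = +Ed = 5100 V.
W_ext = qΔV = -0.0455 J.

-0.0455 J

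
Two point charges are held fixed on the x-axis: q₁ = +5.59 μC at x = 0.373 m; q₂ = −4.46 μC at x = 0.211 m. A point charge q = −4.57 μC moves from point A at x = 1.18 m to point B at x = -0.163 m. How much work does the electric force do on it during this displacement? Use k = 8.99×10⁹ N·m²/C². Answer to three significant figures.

-0.157 J

The work done by the electric force is W_field = −ΔU = −q(V_B − V_A) = q(V_A − V_B).
At A: distances to the source charges are 0.807 m, 0.969 m; V_A = Σ kqᵢ/rᵢ = 2.09×10⁴ V.
At B: distances to the source charges are 0.536 m, 0.374 m; V_B = Σ kqᵢ/rᵢ = -1.34×10⁴ V.
ΔV = V_B − V_A = -3.43×10⁴ V.
W_field = −qΔV = −(-4.57×10⁻⁶ C)(-3.43×10⁴ V) = -0.157 J.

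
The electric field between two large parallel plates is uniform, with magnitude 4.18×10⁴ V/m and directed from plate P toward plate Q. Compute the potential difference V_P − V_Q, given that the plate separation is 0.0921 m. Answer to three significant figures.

In a uniform field, potential decreases in the direction of E: ΔV = −E·d for a displacement d parallel to E.
Going from Q to P is a displacement of 0.0921 m opposite to the field, so V_P − V_Q = +Ed = 3850 V.

3850 V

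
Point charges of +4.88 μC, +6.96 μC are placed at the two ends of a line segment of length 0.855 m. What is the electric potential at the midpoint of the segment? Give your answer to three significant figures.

The total potential is the scalar sum of each charge's contribution, V = Σ kqᵢ/rᵢ.
Each charge is 0.427 m from the midpoint.
V = k[(4.88×10⁻⁶)/(0.427) + (6.96×10⁻⁶)/(0.427)] = 2.49×10⁵ V.

2.49×10⁵ V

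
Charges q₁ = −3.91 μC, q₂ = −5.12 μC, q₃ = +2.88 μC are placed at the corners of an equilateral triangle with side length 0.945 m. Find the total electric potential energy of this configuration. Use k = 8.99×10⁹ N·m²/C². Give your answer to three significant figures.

-0.0570 J

The work to assemble the configuration equals its total potential energy, U = Σ kqᵢqⱼ/rᵢⱼ over all pairs.
All three pair separations equal the side length, 0.945 m.
U = (0.190) + (-0.107) + (-0.140) = -0.0570 J.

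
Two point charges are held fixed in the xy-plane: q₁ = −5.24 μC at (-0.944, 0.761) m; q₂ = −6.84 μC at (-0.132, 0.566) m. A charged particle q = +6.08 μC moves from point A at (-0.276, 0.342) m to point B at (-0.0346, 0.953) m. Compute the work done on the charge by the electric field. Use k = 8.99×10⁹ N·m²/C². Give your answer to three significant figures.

The work done by the electric force is W_field = −ΔU = −q(V_B − V_A) = q(V_A − V_B).
At A: distances to the source charges are 0.789 m, 0.266 m; V_A = Σ kqᵢ/rᵢ = -2.91×10⁵ V.
At B: distances to the source charges are 0.929 m, 0.399 m; V_B = Σ kqᵢ/rᵢ = -2.05×10⁵ V.
ΔV = V_B − V_A = 8.59×10⁴ V.
W_field = −qΔV = −(6.08×10⁻⁶ C)(8.59×10⁴ V) = -0.522 J.

-0.522 J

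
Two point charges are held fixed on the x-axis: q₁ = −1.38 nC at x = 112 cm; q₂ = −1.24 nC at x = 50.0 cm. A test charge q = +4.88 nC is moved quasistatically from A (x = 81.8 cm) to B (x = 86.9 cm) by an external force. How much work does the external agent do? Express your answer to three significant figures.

For quasistatic motion the external work equals the change in potential energy: W_ext = qΔV = q(V_B − V_A).
At A: distances to the source charges are 0.302 m, 0.318 m; V_A = Σ kqᵢ/rᵢ = -76.1 V.
At B: distances to the source charges are 0.251 m, 0.369 m; V_B = Σ kqᵢ/rᵢ = -79.6 V.
ΔV = V_B − V_A = -3.50 V.
W_ext = qΔV = (4.88×10⁻⁹ C)(-3.50 V) = -1.71×10⁻⁸ J.

-1.71×10⁻⁸ J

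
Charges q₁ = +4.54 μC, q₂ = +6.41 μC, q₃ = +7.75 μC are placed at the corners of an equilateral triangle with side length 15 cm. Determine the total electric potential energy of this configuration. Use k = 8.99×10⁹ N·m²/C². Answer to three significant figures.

6.83 J

The assembly work is the sum of pairwise potential energies, U = Σ_{i<j} kqᵢqⱼ/rᵢⱼ.
All three pair separations equal the side length, 0.150 m.
U = (1.74) + (2.11) + (2.98) = 6.83 J.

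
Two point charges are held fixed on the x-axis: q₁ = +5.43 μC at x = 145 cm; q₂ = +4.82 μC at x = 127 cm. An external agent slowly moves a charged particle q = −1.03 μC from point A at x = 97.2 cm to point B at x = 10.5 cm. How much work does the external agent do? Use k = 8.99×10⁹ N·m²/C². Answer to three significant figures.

For quasistatic motion the external work equals the change in potential energy: W_ext = qΔV = q(V_B − V_A).
At A: distances to the source charges are 0.478 m, 0.298 m; V_A = Σ kqᵢ/rᵢ = 2.48×10⁵ V.
At B: distances to the source charges are 1.34 m, 1.17 m; V_B = Σ kqᵢ/rᵢ = 7.35×10⁴ V.
ΔV = V_B − V_A = -1.74×10⁵ V.
W_ext = qΔV = (-1.03×10⁻⁶ C)(-1.74×10⁵ V) = 0.179 J.

0.179 J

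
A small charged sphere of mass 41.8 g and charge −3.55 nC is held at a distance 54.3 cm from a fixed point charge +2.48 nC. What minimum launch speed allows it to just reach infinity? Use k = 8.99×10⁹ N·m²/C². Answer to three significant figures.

To just escape, total mechanical energy must reach zero at infinity: ½mv²_min + U = 0, so ½mv²_min = −U = |kQq|/r.
|U| = |kQq|/r = (8.99×10⁹ N·m²/C²)(2.48×10⁻⁹)(3.55×10⁻⁹)/(0.543) = 1.46×10⁻⁷ J.
v_min = √(2|U|/m) = √(2·1.46×10⁻⁷/0.0418) = 2.64×10⁻³ m/s.

2.64×10⁻³ m/s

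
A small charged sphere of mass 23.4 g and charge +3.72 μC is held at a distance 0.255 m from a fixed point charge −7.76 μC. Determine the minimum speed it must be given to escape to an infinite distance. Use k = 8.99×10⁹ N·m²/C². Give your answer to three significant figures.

To just escape, total mechanical energy must reach zero at infinity: ½mv²_min + U = 0, so ½mv²_min = −U = |kQq|/r.
|U| = |kQq|/r = (8.99×10⁹ N·m²/C²)(7.76×10⁻⁶)(3.72×10⁻⁶)/(0.255) = 1.02 J.
v_min = √(2|U|/m) = √(2·1.02/0.0234) = 9.33 m/s.

9.33 m/s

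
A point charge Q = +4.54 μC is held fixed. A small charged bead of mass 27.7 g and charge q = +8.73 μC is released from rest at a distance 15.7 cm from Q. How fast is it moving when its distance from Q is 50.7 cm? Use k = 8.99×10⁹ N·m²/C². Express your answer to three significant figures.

10.6 m/s

Only the electrostatic force acts, so mechanical energy is conserved: ½mv² = U₁ − U₂ = kQq(1/r₁ − 1/r₂).
U₁ − U₂ = (8.99×10⁹ N·m²/C²)(4.54×10⁻⁶ C)(8.73×10⁻⁶ C)(1/0.157 − 1/0.507) = 1.57 J.
v = √(2·1.57/0.0277) = 10.6 m/s.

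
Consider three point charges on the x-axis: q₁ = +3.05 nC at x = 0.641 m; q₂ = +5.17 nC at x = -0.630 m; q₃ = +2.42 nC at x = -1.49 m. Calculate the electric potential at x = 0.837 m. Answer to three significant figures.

Electric potential is a scalar, so the contributions from each charge add algebraically: V = Σ kqᵢ/rᵢ.
Distances from the field point to each charge: r₁ = 0.196 m, r₂ = 1.47 m, r₃ = 2.33 m.
V = k[(3.05×10⁻⁹)/(0.196) + (5.17×10⁻⁹)/(1.47) + (2.42×10⁻⁹)/(2.33)] = 181 V.

181 V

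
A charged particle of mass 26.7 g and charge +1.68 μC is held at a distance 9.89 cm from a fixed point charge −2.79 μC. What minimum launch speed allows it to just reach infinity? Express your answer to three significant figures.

To just escape, total mechanical energy must reach zero at infinity: ½mv²_min + U = 0, so ½mv²_min = −U = |kQq|/r.
|U| = |kQq|/r = (8.99×10⁹ N·m²/C²)(2.79×10⁻⁶)(1.68×10⁻⁶)/(0.0989) = 0.426 J.
v_min = √(2|U|/m) = √(2·0.426/0.0267) = 5.65 m/s.

5.65 m/s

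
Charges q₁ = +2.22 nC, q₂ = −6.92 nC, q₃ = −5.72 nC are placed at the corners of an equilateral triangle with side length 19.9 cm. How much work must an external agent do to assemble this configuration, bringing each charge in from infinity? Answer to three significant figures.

5.20×10⁻⁷ J

The work to assemble the configuration equals its total potential energy, U = Σ kqᵢqⱼ/rᵢⱼ over all pairs.
All three pair separations equal the side length, 0.199 m.
U = (-6.94×10⁻⁷) + (-5.74×10⁻⁷) + (1.79×10⁻⁶) = 5.20×10⁻⁷ J.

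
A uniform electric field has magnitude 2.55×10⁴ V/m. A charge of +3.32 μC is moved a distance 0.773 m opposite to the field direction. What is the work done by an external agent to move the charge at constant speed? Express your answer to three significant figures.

0.0654 J

The potential change for a displacement 0.773 m opposite to the field direction is ΔV = +Ed = 1.97×10⁴ V.
W_ext = qΔV = 0.0654 J.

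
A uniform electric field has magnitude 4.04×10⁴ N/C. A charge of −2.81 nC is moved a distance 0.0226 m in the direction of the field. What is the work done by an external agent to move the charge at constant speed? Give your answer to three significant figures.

2.57×10⁻⁶ J

The potential change for a displacement 0.0226 m in the direction of the field is ΔV = −Ed = -913 V.
W_ext = qΔV = 2.57×10⁻⁶ J.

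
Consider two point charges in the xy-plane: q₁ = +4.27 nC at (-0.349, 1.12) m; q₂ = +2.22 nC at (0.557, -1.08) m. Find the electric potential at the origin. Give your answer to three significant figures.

49.1 V

The total potential is the scalar sum of each charge's contribution, V = Σ kqᵢ/rᵢ.
Distances from the field point to each charge: r₁ = 1.17 m, r₂ = 1.22 m.
V = k[(4.27×10⁻⁹)/(1.17) + (2.22×10⁻⁹)/(1.22)] = 49.1 V.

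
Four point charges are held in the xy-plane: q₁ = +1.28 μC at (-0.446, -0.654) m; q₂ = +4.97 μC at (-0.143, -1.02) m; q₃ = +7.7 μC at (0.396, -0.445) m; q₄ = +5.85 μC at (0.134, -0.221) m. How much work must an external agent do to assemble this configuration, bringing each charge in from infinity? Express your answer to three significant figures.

The work to assemble the configuration equals its total potential energy, U = Σ kqᵢqⱼ/rᵢⱼ over all pairs.
Pair separations: r₁₂ = 0.475 m, r₁₃ = 0.868 m, r₁₄ = 0.724 m, r₂₃ = 0.788 m, r₂₄ = 0.846 m, r₃₄ = 0.345 m.
Summing all 6 pair terms gives U = 2.24 J.

2.24 J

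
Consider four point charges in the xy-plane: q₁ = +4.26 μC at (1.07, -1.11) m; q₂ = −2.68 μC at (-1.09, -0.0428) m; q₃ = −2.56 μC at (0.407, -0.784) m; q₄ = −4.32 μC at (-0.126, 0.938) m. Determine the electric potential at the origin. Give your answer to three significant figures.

Electric potential is a scalar, so the contributions from each charge add algebraically: V = Σ kqᵢ/rᵢ.
Distances from the field point to each charge: r₁ = 1.54 m, r₂ = 1.09 m, r₃ = 0.883 m, r₄ = 0.946 m.
V = k[(4.26×10⁻⁶)/(1.54) + (-2.68×10⁻⁶)/(1.09) + (-2.56×10⁻⁶)/(0.883) + (-4.32×10⁻⁶)/(0.946)] = -6.43×10⁴ V.

-6.43×10⁴ V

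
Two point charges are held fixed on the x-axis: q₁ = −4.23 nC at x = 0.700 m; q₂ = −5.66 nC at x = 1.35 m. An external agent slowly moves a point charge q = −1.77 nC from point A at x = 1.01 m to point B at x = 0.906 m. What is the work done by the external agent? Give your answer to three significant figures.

For quasistatic motion the external work equals the change in potential energy: W_ext = qΔV = q(V_B − V_A).
At A: distances to the source charges are 0.310 m, 0.340 m; V_A = Σ kqᵢ/rᵢ = -272 V.
At B: distances to the source charges are 0.206 m, 0.444 m; V_B = Σ kqᵢ/rᵢ = -299 V.
ΔV = V_B − V_A = -26.9 V.
W_ext = qΔV = (-1.77×10⁻⁹ C)(-26.9 V) = 4.76×10⁻⁸ J.

4.76×10⁻⁸ J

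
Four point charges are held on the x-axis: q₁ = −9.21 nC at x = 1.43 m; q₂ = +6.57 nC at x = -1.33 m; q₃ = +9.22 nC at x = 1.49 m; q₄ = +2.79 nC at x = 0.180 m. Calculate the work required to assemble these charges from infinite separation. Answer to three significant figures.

The work to assemble the configuration equals its total potential energy, U = Σ kqᵢqⱼ/rᵢⱼ over all pairs.
Pair separations: r₁₂ = 2.76 m, r₁₃ = 0.0600 m, r₁₄ = 1.25 m, r₂₃ = 2.82 m, r₂₄ = 1.51 m, r₃₄ = 1.31 m.
Summing all 6 pair terms gives U = -1.26×10⁻⁵ J.

-1.26×10⁻⁵ J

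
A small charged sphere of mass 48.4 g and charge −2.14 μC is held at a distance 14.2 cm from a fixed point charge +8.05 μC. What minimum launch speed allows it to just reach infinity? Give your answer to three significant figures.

6.71 m/s

To just escape, total mechanical energy must reach zero at infinity: ½mv²_min + U = 0, so ½mv²_min = −U = |kQq|/r.
|U| = |kQq|/r = (8.99×10⁹ N·m²/C²)(8.05×10⁻⁶)(2.14×10⁻⁶)/(0.142) = 1.09 J.
v_min = √(2|U|/m) = √(2·1.09/0.0484) = 6.71 m/s.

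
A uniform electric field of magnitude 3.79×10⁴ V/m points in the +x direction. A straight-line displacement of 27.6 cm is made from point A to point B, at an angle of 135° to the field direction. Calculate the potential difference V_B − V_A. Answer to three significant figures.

7400 V

Only the component of displacement along E changes the potential: ΔV = −E·d·cosθ.
ΔV = −(3.79×10⁴ V/m)(0.276 m)cos135° = 7400 V.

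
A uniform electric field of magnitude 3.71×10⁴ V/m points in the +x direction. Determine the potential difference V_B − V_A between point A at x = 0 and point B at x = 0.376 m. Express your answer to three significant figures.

In a uniform field, potential decreases in the direction of E: V_B − V_A = −E·Δx.
V_B − V_A = −(3.71×10⁴ V/m)(0.376 m) = -1.39×10⁴ V.

-1.39×10⁴ V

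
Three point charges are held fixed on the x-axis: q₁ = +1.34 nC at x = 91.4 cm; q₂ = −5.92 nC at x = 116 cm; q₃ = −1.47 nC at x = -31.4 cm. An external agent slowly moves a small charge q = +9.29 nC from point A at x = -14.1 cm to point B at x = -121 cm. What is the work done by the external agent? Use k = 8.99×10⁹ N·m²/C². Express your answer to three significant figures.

6.91×10⁻⁷ J

For quasistatic motion the external work equals the change in potential energy: W_ext = qΔV = q(V_B − V_A).
At A: distances to the source charges are 1.05 m, 1.30 m, 0.173 m; V_A = Σ kqᵢ/rᵢ = -106 V.
At B: distances to the source charges are 2.12 m, 2.37 m, 0.896 m; V_B = Σ kqᵢ/rᵢ = -31.5 V.
ΔV = V_B − V_A = 74.3 V.
W_ext = qΔV = (9.29×10⁻⁹ C)(74.3 V) = 6.91×10⁻⁷ J.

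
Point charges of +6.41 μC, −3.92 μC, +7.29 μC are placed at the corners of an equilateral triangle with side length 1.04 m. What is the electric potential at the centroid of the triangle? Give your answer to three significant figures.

Electric potential is a scalar, so the contributions from each charge add algebraically: V = Σ kqᵢ/rᵢ.
The distance from each vertex to the centroid is a/√3 = 0.600 m.
V = k[(6.41×10⁻⁶)/(0.600) + (-3.92×10⁻⁶)/(0.600) + (7.29×10⁻⁶)/(0.600)] = 1.46×10⁵ V.

1.46×10⁵ V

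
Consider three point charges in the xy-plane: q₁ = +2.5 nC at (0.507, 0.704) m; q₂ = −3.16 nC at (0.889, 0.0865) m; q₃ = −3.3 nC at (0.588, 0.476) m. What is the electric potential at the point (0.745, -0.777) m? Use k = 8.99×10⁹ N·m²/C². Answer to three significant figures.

-41.0 V

The total potential is the scalar sum of each charge's contribution, V = Σ kqᵢ/rᵢ.
Distances from the field point to each charge: r₁ = 1.50 m, r₂ = 0.875 m, r₃ = 1.26 m.
V = k[(2.50×10⁻⁹)/(1.50) + (-3.16×10⁻⁹)/(0.875) + (-3.30×10⁻⁹)/(1.26)] = -41.0 V.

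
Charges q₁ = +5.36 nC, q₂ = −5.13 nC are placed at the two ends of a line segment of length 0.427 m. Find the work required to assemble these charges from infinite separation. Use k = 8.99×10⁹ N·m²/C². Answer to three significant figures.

-5.79×10⁻⁷ J

The assembly work is the sum of pairwise potential energies, U = Σ_{i<j} kqᵢqⱼ/rᵢⱼ.
The separation is r = 0.427 m.
U = (-5.79×10⁻⁷) = -5.79×10⁻⁷ J.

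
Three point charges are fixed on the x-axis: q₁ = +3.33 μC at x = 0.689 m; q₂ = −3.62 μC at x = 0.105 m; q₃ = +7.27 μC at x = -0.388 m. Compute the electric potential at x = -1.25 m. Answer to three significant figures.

6.72×10⁴ V

Electric potential is a scalar, so the contributions from each charge add algebraically: V = Σ kqᵢ/rᵢ.
Distances from the field point to each charge: r₁ = 1.94 m, r₂ = 1.35 m, r₃ = 0.862 m.
V = k[(3.33×10⁻⁶)/(1.94) + (-3.62×10⁻⁶)/(1.35) + (7.27×10⁻⁶)/(0.862)] = 6.72×10⁴ V.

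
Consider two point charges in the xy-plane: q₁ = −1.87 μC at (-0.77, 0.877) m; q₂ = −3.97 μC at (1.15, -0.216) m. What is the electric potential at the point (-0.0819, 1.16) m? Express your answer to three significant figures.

Electric potential is a scalar, so the contributions from each charge add algebraically: V = Σ kqᵢ/rᵢ.
Distances from the field point to each charge: r₁ = 0.744 m, r₂ = 1.85 m.
V = k[(-1.87×10⁻⁶)/(0.744) + (-3.97×10⁻⁶)/(1.85)] = -4.19×10⁴ V.

-4.19×10⁴ V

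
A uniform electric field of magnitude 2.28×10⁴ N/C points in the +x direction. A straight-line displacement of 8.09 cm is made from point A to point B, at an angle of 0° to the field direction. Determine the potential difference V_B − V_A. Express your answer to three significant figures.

-1840 V

Only the component of displacement along E changes the potential: ΔV = −E·d·cosθ.
ΔV = −(2.28×10⁴ V/m)(0.0809 m)cos0° = -1840 V.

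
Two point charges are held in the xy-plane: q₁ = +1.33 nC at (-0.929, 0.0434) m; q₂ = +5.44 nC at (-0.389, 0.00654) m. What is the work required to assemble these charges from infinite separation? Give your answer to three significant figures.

The assembly work is the sum of pairwise potential energies, U = Σ_{i<j} kqᵢqⱼ/rᵢⱼ.
Pair separations: r₁₂ = 0.541 m.
U = (1.20×10⁻⁷) = 1.20×10⁻⁷ J.

1.20×10⁻⁷ J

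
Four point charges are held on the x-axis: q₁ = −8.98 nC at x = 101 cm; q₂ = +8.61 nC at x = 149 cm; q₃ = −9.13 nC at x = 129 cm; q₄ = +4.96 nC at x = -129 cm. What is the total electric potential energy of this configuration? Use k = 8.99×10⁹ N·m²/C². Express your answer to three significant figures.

The assembly work is the sum of pairwise potential energies, U = Σ_{i<j} kqᵢqⱼ/rᵢⱼ.
Pair separations: r₁₂ = 0.480 m, r₁₃ = 0.280 m, r₁₄ = 2.30 m, r₂₃ = 0.200 m, r₂₄ = 2.78 m, r₃₄ = 2.58 m.
Summing all 6 pair terms gives U = -2.54×10⁻⁶ J.

-2.54×10⁻⁶ J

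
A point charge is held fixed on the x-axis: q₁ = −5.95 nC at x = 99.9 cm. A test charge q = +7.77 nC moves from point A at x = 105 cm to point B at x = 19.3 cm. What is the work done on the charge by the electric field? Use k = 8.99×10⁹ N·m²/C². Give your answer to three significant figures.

The work done by the electric force is W_field = −ΔU = −q(V_B − V_A) = q(V_A − V_B).
At A: distance to the source charge is 0.0510 m; V_A = kq₁/r = -1050 V.
At B: distance to the source charge is 0.806 m; V_B = kq₁/r = -66.4 V.
ΔV = V_B − V_A = 982 V.
W_field = −qΔV = −(7.77×10⁻⁹ C)(982 V) = -7.63×10⁻⁶ J.

-7.63×10⁻⁶ J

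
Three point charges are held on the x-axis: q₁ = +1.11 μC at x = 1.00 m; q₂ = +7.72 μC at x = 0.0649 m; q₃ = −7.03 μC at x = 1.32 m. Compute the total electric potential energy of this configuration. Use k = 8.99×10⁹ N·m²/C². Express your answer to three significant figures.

-0.526 J

The work to assemble the configuration equals its total potential energy, U = Σ kqᵢqⱼ/rᵢⱼ over all pairs.
Pair separations: r₁₂ = 0.935 m, r₁₃ = 0.320 m, r₂₃ = 1.26 m.
U = (0.0824) + (-0.219) + (-0.389) = -0.526 J.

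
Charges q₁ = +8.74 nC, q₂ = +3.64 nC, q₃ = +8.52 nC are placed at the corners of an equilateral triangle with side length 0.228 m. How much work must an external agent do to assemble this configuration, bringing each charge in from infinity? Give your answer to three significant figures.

The work to assemble the configuration equals its total potential energy, U = Σ kqᵢqⱼ/rᵢⱼ over all pairs.
All three pair separations equal the side length, 0.228 m.
U = (1.25×10⁻⁶) + (2.94×10⁻⁶) + (1.22×10⁻⁶) = 5.41×10⁻⁶ J.

5.41×10⁻⁶ J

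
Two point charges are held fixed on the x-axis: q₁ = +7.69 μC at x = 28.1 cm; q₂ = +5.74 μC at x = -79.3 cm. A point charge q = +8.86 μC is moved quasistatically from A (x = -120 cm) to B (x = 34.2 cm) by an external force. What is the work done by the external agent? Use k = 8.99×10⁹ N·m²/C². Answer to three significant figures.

8.91 J

For quasistatic motion the external work equals the change in potential energy: W_ext = qΔV = q(V_B − V_A).
At A: distances to the source charges are 1.48 m, 0.407 m; V_A = Σ kqᵢ/rᵢ = 1.73×10⁵ V.
At B: distances to the source charges are 0.0610 m, 1.14 m; V_B = Σ kqᵢ/rᵢ = 1.18×10⁶ V.
ΔV = V_B − V_A = 1.01×10⁶ V.
W_ext = qΔV = (8.86×10⁻⁶ C)(1.01×10⁶ V) = 8.91 J.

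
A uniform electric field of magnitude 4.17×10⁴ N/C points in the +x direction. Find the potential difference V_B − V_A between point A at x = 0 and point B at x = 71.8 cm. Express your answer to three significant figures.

In a uniform field, potential decreases in the direction of E: V_B − V_A = −E·Δx.
V_B − V_A = −(4.17×10⁴ V/m)(0.718 m) = -2.99×10⁴ V.

-2.99×10⁴ V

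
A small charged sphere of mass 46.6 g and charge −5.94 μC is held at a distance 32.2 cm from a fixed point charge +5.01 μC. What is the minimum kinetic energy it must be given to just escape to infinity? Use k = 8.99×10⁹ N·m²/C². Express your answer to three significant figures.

0.831 J

To just escape, total mechanical energy must reach zero at infinity: ½mv²_min + U = 0, so ½mv²_min = −U = |kQq|/r.
|U| = |kQq|/r = (8.99×10⁹ N·m²/C²)(5.01×10⁻⁶)(5.94×10⁻⁶)/(0.322) = 0.831 J.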